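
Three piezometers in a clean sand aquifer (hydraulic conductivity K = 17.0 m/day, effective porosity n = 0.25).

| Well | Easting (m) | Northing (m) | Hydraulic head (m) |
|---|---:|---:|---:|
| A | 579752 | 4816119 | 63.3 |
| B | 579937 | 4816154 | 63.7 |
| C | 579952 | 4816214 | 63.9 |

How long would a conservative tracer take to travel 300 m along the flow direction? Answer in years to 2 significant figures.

3.6 years

With h = a·x + b·y + c and A as origin, the differences give:
  185·a + 35·b = +0.4
  200·a + 95·b = +0.6
Eliminate b (×95 and ×35, subtract): 10575·a = 17.00 → a = ∂h/∂x = +0.001608
Back-substitute: b = ∂h/∂y = +0.002931.
|∇h| = √(0.001608² + 0.002931²) = 0.003343
Seepage velocity v = K·i/n = 17.0 × 0.003343 / 0.25 = 0.2273 m/day.
t = 300 / 0.2273 = 1320 days = 3.61 years.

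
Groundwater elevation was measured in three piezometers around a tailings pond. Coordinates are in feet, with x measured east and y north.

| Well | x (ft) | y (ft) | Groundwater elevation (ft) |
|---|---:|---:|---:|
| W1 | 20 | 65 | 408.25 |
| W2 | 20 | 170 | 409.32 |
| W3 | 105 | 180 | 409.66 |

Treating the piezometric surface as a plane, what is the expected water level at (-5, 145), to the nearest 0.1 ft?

With h = a·x + b·y + c and W1 as origin, the differences give:
  0·a + 105·b = +1.07
  85·a + 115·b = +1.41
Eliminate b (×115 and ×105, subtract): -8925·a = -25.000 → a = ∂h/∂x = +0.002801
Back-substitute: b = ∂h/∂y = +0.01019.
h(-5, 145) = 408.25 + (+0.002801)·(-25) + (+0.01019)·(80) = 408.25 -0.070 +0.815 = 408.995 ft.

409.0 ft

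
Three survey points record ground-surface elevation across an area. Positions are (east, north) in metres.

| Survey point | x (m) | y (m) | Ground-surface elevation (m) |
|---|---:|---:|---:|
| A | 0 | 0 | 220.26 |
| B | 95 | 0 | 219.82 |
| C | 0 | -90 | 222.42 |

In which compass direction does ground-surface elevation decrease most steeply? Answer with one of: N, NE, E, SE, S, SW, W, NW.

∂z/∂x = (219.82 − 220.26) / (95 − 0) = -0.004632
∂z/∂y = (222.42 − 220.26) / (-90 − 0) = -0.02400
Steepest decrease is along −∇f = (+0.004632 E, +0.02400 N) → north.

N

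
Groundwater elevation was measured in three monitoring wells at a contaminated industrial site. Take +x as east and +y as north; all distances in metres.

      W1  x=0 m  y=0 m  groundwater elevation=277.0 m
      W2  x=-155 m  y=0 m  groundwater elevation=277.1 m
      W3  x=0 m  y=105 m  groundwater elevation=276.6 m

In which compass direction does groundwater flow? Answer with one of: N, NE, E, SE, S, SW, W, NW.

∂h/∂x = (277.1 − 277.0) / (-155 − 0) = -0.0006452
∂h/∂y = (276.6 − 277.0) / (105 − 0) = -0.003810
Flow = −∇h = (+0.0006452 east, +0.003810 north), which points north.

N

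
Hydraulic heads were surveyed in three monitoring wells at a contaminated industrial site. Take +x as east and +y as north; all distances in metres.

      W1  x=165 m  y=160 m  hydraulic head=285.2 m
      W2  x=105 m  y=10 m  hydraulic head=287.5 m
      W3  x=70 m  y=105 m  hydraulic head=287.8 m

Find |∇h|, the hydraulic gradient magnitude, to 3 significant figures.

Three-point gradient (reference W1): Δ to W2 = (-60, -150, +2.3), Δ to W3 = (-95, -55, +2.6).
∂h/∂x = -0.02406, ∂h/∂y = -0.005708 (det = -10950).
|∇h| = √(-0.02406² + -0.005708²) = 0.02473

0.0247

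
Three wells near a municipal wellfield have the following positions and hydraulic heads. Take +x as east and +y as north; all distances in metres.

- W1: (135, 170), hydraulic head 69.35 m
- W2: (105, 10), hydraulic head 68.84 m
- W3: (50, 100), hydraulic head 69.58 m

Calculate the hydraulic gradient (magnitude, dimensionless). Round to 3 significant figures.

0.00767

With h = a·x + b·y + c and W1 as origin, the differences give:
  (-30)·a + (-160)·b = -0.51
  (-85)·a + (-70)·b = +0.23
Eliminate b (×(-70) and ×(-160), subtract): -11500·a = 72.500 → a = ∂h/∂x = -0.006304
Back-substitute: b = ∂h/∂y = +0.004370.
|∇h| = √(-0.006304² + 0.004370²) = 0.007671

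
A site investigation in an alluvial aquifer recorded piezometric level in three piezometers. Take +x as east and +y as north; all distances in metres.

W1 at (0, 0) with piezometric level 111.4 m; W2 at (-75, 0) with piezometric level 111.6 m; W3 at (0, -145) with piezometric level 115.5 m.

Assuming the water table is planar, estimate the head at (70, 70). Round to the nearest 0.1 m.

∂h/∂x = (111.6 − 111.4) / (-75 − 0) = -0.002667
∂h/∂y = (115.5 − 111.4) / (-145 − 0) = -0.02828
h(70, 70) = 111.4 + (-0.002667)·(70) + (-0.02828)·(70) = 111.4 -0.187 -1.979 = 109.234 m.

109.2 m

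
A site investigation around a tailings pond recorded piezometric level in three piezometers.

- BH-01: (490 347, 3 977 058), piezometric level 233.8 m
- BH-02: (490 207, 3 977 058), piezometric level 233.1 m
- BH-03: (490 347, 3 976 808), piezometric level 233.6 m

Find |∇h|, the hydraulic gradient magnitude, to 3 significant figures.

0.00506

∂h/∂x = (233.1 − 233.8) / (490207 − 490347) = +0.005000
∂h/∂y = (233.6 − 233.8) / (3976808 − 3977058) = +0.0008000
|∇h| = √(0.005000² + 0.0008000²) = 0.005064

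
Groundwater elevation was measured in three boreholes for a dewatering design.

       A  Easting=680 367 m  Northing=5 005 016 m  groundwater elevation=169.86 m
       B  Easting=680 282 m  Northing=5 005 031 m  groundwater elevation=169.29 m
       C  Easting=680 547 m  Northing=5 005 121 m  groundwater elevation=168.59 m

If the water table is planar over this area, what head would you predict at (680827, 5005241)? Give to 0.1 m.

167.4 m

Three-point gradient (reference A): Δ to B = (-85, 15, -0.57), Δ to C = (180, 105, -1.27).
∂h/∂x = +0.003510, ∂h/∂y = -0.01811 (det = -11625).
h(680827, 5005241) = 169.86 + (+0.003510)·(460) + (-0.01811)·(225) = 169.86 +1.614 -4.075 = 167.399 m.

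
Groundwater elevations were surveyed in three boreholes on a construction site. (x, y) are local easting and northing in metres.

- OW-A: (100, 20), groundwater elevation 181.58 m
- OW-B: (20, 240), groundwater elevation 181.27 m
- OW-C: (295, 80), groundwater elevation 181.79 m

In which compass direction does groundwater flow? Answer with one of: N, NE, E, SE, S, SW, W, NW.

NW

Taking OW-A as reference: OW-B−OW-A = (-80, 220, -0.31); OW-C−OW-A = (195, 60, +0.21).
Determinant of the coordinate differences = (-80)·60 − 195·220 = -47700.
∂h/∂x = [(-0.31)·60 − (+0.21)·220] / -47700 = +0.001358
∂h/∂y = [(-80)·(+0.21) − 195·(-0.31)] / -47700 = -0.0009151
Flow = −∇h = (-0.001358 east, +0.0009151 north), which points northwest.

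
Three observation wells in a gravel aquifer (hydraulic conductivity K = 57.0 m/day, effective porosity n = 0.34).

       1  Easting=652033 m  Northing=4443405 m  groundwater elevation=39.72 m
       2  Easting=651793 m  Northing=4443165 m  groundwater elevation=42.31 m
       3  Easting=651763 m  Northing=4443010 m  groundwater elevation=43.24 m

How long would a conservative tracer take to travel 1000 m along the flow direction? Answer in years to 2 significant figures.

With h = a·x + b·y + c and 1 as origin, the differences give:
  (-240)·a + (-240)·b = +2.59
  (-270)·a + (-395)·b = +3.52
Eliminate b (×(-395) and ×(-240), subtract): 30000·a = -178.250 → a = ∂h/∂x = -0.005942
Back-substitute: b = ∂h/∂y = -0.004850.
|∇h| = √(-0.005942² + -0.004850²) = 0.00767
Seepage velocity v = K·i/n = 57.0 × 0.00767 / 0.34 = 1.286 m/day.
t = 1000 / 1.286 = 777.6 days = 2.13 years.

2.1 years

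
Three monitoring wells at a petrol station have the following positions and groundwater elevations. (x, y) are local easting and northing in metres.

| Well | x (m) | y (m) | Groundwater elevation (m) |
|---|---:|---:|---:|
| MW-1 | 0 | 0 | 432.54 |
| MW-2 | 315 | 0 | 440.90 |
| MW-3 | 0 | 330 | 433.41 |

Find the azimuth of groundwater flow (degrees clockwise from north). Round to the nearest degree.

∂h/∂x = (440.90 − 432.54) / (315 − 0) = +0.02654
∂h/∂y = (433.41 − 432.54) / (330 − 0) = +0.002636
Flow direction (−∇h) has components (-0.02654 E, -0.002636 N).
Azimuth = atan2(E, N) = atan2(-0.02654, -0.002636) = 264.3° ≈ 264°.

264°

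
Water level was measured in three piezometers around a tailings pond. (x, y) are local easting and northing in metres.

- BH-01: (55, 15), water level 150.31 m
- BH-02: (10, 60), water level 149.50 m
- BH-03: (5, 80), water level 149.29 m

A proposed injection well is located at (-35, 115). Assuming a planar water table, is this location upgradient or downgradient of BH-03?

Taking BH-01 as reference: BH-02−BH-01 = (-45, 45, -0.81); BH-03−BH-01 = (-50, 65, -1.02).
Solve a·Δx + b·Δy = Δh: det = (-45)·65 − (-50)·45 = -675.
∂h/∂x = [(-0.81)·65 − (-1.02)·45] / -675 = +0.010000
∂h/∂y = [(-45)·(-1.02) − (-50)·(-0.81)] / -675 = -0.008000
Head at (-35, 115) = 150.31 + (+0.010000)·(-90) + (-0.008000)·(100) = 148.61 m.
That is lower than the 149.29 m at BH-03, so the point is downgradient.

downgradient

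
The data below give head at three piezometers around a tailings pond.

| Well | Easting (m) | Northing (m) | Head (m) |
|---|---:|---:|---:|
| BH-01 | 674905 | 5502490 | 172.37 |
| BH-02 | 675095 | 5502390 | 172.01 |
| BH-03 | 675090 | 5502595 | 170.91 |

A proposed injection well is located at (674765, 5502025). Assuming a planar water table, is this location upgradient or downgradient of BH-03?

upgradient

Differences from BH-01: to BH-02 (Δx, Δy, Δh) = (190, -100, -0.36); to BH-03 = (185, 105, -1.46).
Solve a·Δx + b·Δy = Δh: det = 190·105 − 185·(-100) = 38450.
∂h/∂x = [(-0.36)·105 − (-1.46)·(-100)] / 38450 = -0.004780
∂h/∂y = [190·(-1.46) − 185·(-0.36)] / 38450 = -0.005482
Head at (674765, 5502025) = 172.37 + (-0.004780)·(-140) + (-0.005482)·(-465) = 175.59 m.
That is higher than the 170.91 m at BH-03, so the point is upgradient.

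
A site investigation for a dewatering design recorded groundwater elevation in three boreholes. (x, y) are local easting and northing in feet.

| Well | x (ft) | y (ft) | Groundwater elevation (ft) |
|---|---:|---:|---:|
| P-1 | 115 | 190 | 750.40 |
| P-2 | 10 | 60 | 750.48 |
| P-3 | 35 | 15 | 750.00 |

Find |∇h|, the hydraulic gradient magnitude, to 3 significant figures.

Three-point gradient (reference P-1): Δ to P-2 = (-105, -130, +0.08), Δ to P-3 = (-80, -175, -0.40).
∂h/∂x = -0.008276, ∂h/∂y = +0.006069 (det = 7975).
|∇h| = √(-0.008276² + 0.006069²) = 0.01026

0.0103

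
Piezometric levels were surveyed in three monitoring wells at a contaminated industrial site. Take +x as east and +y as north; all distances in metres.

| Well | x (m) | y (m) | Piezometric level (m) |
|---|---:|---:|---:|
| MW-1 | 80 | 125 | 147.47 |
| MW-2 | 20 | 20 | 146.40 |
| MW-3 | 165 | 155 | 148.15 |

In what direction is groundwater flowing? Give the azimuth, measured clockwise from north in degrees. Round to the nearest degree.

218°

Differences from MW-1: to MW-2 (Δx, Δy, Δh) = (-60, -105, -1.07); to MW-3 = (85, 30, +0.68).
Solve a·Δx + b·Δy = Δh: det = (-60)·30 − 85·(-105) = 7125.
∂h/∂x = [(-1.07)·30 − (+0.68)·(-105)] / 7125 = +0.005516
∂h/∂y = [(-60)·(+0.68) − 85·(-1.07)] / 7125 = +0.007039
Flow direction (−∇h) has components (-0.005516 E, -0.007039 N).
Azimuth = atan2(E, N) = atan2(-0.005516, -0.007039) = 218.1° ≈ 218°.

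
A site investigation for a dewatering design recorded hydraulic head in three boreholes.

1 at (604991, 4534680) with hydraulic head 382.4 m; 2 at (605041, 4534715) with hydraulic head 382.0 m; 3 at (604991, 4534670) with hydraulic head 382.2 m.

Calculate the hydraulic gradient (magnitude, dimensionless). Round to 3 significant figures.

With h = a·x + b·y + c and 1 as origin, the differences give:
  50·a + 35·b = -0.4
  0·a + (-10)·b = -0.2
Eliminate b (×(-10) and ×35, subtract): -500·a = 11.00 → a = ∂h/∂x = -0.02200
Back-substitute: b = ∂h/∂y = +0.02000.
|∇h| = √(-0.02200² + 0.02000²) = 0.02973

0.0297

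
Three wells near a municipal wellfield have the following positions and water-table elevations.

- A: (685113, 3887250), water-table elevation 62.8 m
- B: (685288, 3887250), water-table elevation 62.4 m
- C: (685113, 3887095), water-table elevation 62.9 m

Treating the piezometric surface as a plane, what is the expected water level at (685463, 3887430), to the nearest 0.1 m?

61.9 m

∂h/∂x = (62.4 − 62.8) / (685288 − 685113) = -0.002286
∂h/∂y = (62.9 − 62.8) / (3887095 − 3887250) = -0.0006452
h(685463, 3887430) = 62.8 + (-0.002286)·(350) + (-0.0006452)·(180) = 62.8 -0.800 -0.116 = 61.884 m.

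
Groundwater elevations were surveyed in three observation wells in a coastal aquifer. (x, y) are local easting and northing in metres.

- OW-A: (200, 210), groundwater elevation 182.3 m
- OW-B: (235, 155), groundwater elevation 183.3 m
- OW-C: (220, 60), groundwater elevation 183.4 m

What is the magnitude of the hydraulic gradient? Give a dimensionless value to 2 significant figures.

0.022

With h = a·x + b·y + c and OW-A as origin, the differences give:
  35·a + (-55)·b = +1.0
  20·a + (-150)·b = +1.1
Eliminate b (×(-150) and ×(-55), subtract): -4150·a = -89.50 → a = ∂h/∂x = +0.02157
Back-substitute: b = ∂h/∂y = -0.004458.
|∇h| = √(0.02157² + -0.004458²) = 0.02203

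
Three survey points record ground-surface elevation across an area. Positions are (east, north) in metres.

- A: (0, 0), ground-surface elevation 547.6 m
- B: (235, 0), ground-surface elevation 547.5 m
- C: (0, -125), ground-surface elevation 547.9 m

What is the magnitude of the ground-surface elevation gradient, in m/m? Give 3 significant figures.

∂z/∂x = (547.5 − 547.6) / (235 − 0) = -0.0004255
∂z/∂y = (547.9 − 547.6) / (-125 − 0) = -0.002400
|∇f| = √(-0.0004255² + -0.002400²) = 0.002437 m/m

0.00244 m/m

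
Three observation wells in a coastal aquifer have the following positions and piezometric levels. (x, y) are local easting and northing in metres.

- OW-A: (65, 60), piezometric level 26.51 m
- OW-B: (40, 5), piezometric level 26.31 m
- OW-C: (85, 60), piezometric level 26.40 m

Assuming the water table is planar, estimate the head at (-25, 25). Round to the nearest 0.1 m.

Differences from OW-A: to OW-B (Δx, Δy, Δh) = (-25, -55, -0.20); to OW-C = (20, 0, -0.11).
Solve a·Δx + b·Δy = Δh: det = (-25)·0 − 20·(-55) = 1100.
∂h/∂x = [(-0.20)·0 − (-0.11)·(-55)] / 1100 = -0.005500
∂h/∂y = [(-25)·(-0.11) − 20·(-0.20)] / 1100 = +0.006136
h(-25, 25) = 26.51 + (-0.005500)·(-90) + (+0.006136)·(-35) = 26.51 +0.495 -0.215 = 26.790 m.

26.8 m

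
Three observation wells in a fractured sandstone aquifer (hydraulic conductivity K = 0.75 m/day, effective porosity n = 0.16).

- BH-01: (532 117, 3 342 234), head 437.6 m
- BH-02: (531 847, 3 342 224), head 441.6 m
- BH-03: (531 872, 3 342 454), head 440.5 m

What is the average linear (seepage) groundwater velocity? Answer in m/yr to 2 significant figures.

Taking BH-01 as reference: BH-02−BH-01 = (-270, -10, +4.0); BH-03−BH-01 = (-245, 220, +2.9).
Determinant of the coordinate differences = (-270)·220 − (-245)·(-10) = -61850.
∂h/∂x = [(+4.0)·220 − (+2.9)·(-10)] / -61850 = -0.01470
∂h/∂y = [(-270)·(+2.9) − (-245)·(+4.0)] / -61850 = -0.003185
|∇h| = √(-0.01470² + -0.003185²) = 0.01504
Seepage velocity v = K·i/n = 0.75 × 0.01504 / 0.16 = 0.0705 m/day = 25.75 m/yr.

26 m/yr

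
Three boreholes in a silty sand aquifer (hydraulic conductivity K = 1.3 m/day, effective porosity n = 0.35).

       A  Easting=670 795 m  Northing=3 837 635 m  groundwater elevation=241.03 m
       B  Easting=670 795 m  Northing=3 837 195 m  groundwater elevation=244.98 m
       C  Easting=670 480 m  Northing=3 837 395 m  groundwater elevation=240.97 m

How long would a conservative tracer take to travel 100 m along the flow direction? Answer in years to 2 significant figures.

6.5 years

With h = a·x + b·y + c and A as origin, the differences give:
  0·a + (-440)·b = +3.95
  (-315)·a + (-240)·b = -0.06
Eliminate b (×(-240) and ×(-440), subtract): -138600·a = -974.400 → a = ∂h/∂x = +0.007030
Back-substitute: b = ∂h/∂y = -0.008977.
|∇h| = √(0.007030² + -0.008977²) = 0.0114
Seepage velocity v = K·i/n = 1.3 × 0.0114 / 0.35 = 0.04234 m/day.
t = 100 / 0.04234 = 2362 days = 6.47 years.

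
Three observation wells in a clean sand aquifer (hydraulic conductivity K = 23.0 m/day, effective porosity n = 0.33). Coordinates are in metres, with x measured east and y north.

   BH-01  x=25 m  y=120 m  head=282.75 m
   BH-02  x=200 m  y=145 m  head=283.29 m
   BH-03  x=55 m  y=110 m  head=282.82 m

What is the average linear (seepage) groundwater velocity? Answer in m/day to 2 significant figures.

0.23 m/day

Differences from BH-01: to BH-02 (Δx, Δy, Δh) = (175, 25, +0.54); to BH-03 = (30, -10, +0.07).
Solve a·Δx + b·Δy = Δh: det = 175·(-10) − 30·25 = -2500.
∂h/∂x = [(+0.54)·(-10) − (+0.07)·25] / -2500 = +0.002860
∂h/∂y = [175·(+0.07) − 30·(+0.54)] / -2500 = +0.001580
|∇h| = √(0.002860² + 0.001580²) = 0.003267
Seepage velocity v = K·i/n = 23.0 × 0.003267 / 0.33 = 0.2277 m/day.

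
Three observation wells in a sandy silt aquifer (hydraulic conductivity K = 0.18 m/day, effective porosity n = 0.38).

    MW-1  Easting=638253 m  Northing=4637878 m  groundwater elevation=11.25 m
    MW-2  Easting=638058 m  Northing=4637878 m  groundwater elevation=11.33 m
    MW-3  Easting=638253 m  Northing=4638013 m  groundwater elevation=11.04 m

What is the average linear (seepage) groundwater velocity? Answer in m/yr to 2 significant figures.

∂h/∂x = (11.33 − 11.25) / (638058 − 638253) = -0.0004103
∂h/∂y = (11.04 − 11.25) / (4638013 − 4637878) = -0.001556
|∇h| = √(-0.0004103² + -0.001556²) = 0.001609
Seepage velocity v = K·i/n = 0.18 × 0.001609 / 0.38 = 0.0007622 m/day = 0.2784 m/yr.

0.28 m/yr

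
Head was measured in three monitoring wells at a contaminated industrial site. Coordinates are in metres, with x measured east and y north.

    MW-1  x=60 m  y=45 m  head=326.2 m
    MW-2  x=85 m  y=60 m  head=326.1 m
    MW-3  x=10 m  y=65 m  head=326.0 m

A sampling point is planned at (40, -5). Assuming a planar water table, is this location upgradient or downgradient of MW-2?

upgradient

Three-point gradient (reference MW-1): Δ to MW-2 = (25, 15, -0.1), Δ to MW-3 = (-50, 20, -0.2).
∂h/∂x = +0.0008000, ∂h/∂y = -0.008000 (det = 1250).
Head at (40, -5) = 326.2 + (+0.0008000)·(-20) + (-0.008000)·(-50) = 326.58 m.
That is higher than the 326.1 m at MW-2, so the point is upgradient.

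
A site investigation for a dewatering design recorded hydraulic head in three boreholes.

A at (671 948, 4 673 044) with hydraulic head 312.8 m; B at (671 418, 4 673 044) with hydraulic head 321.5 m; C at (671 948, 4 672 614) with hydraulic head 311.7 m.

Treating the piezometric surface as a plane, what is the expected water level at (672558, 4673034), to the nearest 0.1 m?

302.8 m

∂h/∂x = (321.5 − 312.8) / (671418 − 671948) = -0.01642
∂h/∂y = (311.7 − 312.8) / (4672614 − 4673044) = +0.002558
h(672558, 4673034) = 312.8 + (-0.01642)·(610) + (+0.002558)·(-10) = 312.8 -10.013 -0.026 = 302.761 m.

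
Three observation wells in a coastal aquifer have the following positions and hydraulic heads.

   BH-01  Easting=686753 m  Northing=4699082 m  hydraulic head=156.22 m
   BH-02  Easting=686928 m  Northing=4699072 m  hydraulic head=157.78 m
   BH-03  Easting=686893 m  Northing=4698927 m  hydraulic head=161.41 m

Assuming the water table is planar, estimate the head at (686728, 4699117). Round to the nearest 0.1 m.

155.1 m

Three-point gradient (reference BH-01): Δ to BH-02 = (175, -10, +1.56), Δ to BH-03 = (140, -155, +5.19).
∂h/∂x = +0.007382, ∂h/∂y = -0.02682 (det = -25725).
h(686728, 4699117) = 156.22 + (+0.007382)·(-25) + (-0.02682)·(35) = 156.22 -0.185 -0.939 = 155.097 m.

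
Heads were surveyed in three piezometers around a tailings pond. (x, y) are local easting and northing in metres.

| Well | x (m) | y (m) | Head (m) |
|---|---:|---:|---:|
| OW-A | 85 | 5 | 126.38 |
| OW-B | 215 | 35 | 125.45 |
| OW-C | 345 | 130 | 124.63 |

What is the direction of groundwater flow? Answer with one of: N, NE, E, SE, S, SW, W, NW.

With h = a·x + b·y + c and OW-A as origin, the differences give:
  130·a + 30·b = -0.93
  260·a + 125·b = -1.75
Eliminate b (×125 and ×30, subtract): 8450·a = -63.750 → a = ∂h/∂x = -0.007544
Back-substitute: b = ∂h/∂y = +0.001692.
Flow = −∇h = (+0.007544 east, -0.001692 north), which points east.

E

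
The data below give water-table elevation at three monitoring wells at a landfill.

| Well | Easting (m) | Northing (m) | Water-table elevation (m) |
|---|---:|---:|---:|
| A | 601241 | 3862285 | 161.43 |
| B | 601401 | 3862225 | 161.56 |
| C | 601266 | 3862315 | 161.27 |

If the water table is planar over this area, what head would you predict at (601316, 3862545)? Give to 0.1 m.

160.2 m

With h = a·x + b·y + c and A as origin, the differences give:
  160·a + (-60)·b = +0.13
  25·a + 30·b = -0.16
Eliminate b (×30 and ×(-60), subtract): 6300·a = -5.700 → a = ∂h/∂x = -0.0009048
Back-substitute: b = ∂h/∂y = -0.004579.
h(601316, 3862545) = 161.43 + (-0.0009048)·(75) + (-0.004579)·(260) = 161.43 -0.068 -1.191 = 160.172 m.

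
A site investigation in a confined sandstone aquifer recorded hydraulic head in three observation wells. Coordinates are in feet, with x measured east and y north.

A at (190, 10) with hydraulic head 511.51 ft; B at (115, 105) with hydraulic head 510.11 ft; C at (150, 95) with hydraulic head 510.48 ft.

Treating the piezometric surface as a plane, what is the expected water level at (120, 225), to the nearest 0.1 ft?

509.2 ft

Three-point gradient (reference A): Δ to B = (-75, 95, -1.40), Δ to C = (-40, 85, -1.03).
∂h/∂x = +0.008214, ∂h/∂y = -0.008252 (det = -2575).
h(120, 225) = 511.51 + (+0.008214)·(-70) + (-0.008252)·(215) = 511.51 -0.575 -1.774 = 509.161 ft.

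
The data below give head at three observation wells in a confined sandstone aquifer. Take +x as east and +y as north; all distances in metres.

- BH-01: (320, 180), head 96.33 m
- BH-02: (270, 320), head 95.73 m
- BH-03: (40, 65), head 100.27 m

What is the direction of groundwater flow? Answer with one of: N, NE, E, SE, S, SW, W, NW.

NE

Taking BH-01 as reference: BH-02−BH-01 = (-50, 140, -0.60); BH-03−BH-01 = (-280, -115, +3.94).
Determinant of the coordinate differences = (-50)·(-115) − (-280)·140 = 44950.
∂h/∂x = [(-0.60)·(-115) − (+3.94)·140] / 44950 = -0.01074
∂h/∂y = [(-50)·(+3.94) − (-280)·(-0.60)] / 44950 = -0.008120
Flow = −∇h = (+0.01074 east, +0.008120 north), which points northeast.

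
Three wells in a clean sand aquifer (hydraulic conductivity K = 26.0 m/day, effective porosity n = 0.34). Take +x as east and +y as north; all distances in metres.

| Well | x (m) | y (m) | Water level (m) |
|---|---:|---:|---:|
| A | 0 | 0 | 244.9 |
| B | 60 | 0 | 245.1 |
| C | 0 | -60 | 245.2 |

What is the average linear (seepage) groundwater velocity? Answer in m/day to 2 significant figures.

∂h/∂x = (245.1 − 244.9) / (60 − 0) = +0.003333
∂h/∂y = (245.2 − 244.9) / (-60 − 0) = -0.005000
|∇h| = √(0.003333² + -0.005000²) = 0.006009
Seepage velocity v = K·i/n = 26.0 × 0.006009 / 0.34 = 0.4595 m/day.

0.46 m/day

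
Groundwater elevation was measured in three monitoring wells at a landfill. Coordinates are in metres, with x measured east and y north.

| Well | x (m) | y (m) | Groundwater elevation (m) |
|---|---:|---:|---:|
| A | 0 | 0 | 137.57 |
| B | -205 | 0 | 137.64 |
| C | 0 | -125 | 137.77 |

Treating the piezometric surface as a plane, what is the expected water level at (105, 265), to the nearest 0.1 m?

137.1 m

∂h/∂x = (137.64 − 137.57) / (-205 − 0) = -0.0003415
∂h/∂y = (137.77 − 137.57) / (-125 − 0) = -0.001600
h(105, 265) = 137.57 + (-0.0003415)·(105) + (-0.001600)·(265) = 137.57 -0.036 -0.424 = 137.110 m.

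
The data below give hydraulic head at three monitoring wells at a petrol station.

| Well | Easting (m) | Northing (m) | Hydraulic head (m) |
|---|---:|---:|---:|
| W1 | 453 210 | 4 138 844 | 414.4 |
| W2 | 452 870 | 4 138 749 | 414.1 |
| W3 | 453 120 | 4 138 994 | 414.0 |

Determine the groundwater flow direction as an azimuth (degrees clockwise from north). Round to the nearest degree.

323°

Taking W1 as reference: W2−W1 = (-340, -95, -0.3); W3−W1 = (-90, 150, -0.4).
Determinant of the coordinate differences = (-340)·150 − (-90)·(-95) = -59550.
∂h/∂x = [(-0.3)·150 − (-0.4)·(-95)] / -59550 = +0.001394
∂h/∂y = [(-340)·(-0.4) − (-90)·(-0.3)] / -59550 = -0.001830
Flow direction (−∇h) has components (-0.001394 E, +0.001830 N).
Azimuth = atan2(E, N) = atan2(-0.001394, +0.001830) = 322.7° ≈ 323°.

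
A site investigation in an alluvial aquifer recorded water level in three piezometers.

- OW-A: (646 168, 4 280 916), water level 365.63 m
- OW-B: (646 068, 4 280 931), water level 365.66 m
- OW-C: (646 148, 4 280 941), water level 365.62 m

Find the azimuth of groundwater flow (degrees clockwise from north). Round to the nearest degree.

With h = a·x + b·y + c and OW-A as origin, the differences give:
  (-100)·a + 15·b = +0.03
  (-20)·a + 25·b = -0.01
Eliminate b (×25 and ×15, subtract): -2200·a = 0.900 → a = ∂h/∂x = -0.0004091
Back-substitute: b = ∂h/∂y = -0.0007273.
Flow direction (−∇h) has components (+0.0004091 E, +0.0007273 N).
Azimuth = atan2(E, N) = atan2(+0.0004091, +0.0007273) = 29.4° ≈ 029°.

029°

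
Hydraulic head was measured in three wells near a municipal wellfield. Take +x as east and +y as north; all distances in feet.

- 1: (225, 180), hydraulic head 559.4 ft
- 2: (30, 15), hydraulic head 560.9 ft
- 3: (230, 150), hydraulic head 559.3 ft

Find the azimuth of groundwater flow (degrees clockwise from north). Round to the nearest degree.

101°

Differences from 1: to 2 (Δx, Δy, Δh) = (-195, -165, +1.5); to 3 = (5, -30, -0.1).
Solve a·Δx + b·Δy = Δh: det = (-195)·(-30) − 5·(-165) = 6675.
∂h/∂x = [(+1.5)·(-30) − (-0.1)·(-165)] / 6675 = -0.009213
∂h/∂y = [(-195)·(-0.1) − 5·(+1.5)] / 6675 = +0.001798
Flow direction (−∇h) has components (+0.009213 E, -0.001798 N).
Azimuth = atan2(E, N) = atan2(+0.009213, -0.001798) = 101.0° ≈ 101°.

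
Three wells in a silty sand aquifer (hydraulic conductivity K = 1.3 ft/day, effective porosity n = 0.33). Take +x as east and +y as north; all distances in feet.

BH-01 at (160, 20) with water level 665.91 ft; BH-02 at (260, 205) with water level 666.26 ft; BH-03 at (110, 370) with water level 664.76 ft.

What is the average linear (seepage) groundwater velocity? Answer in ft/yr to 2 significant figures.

11 ft/yr

With h = a·x + b·y + c and BH-01 as origin, the differences give:
  100·a + 185·b = +0.35
  (-50)·a + 350·b = -1.15
Eliminate b (×350 and ×185, subtract): 44250·a = 335.250 → a = ∂h/∂x = +0.007576
Back-substitute: b = ∂h/∂y = -0.002203.
|∇h| = √(0.007576² + -0.002203²) = 0.00789
Seepage velocity v = K·i/n = 1.3 × 0.00789 / 0.33 = 0.03108 ft/day = 11.35 ft/yr.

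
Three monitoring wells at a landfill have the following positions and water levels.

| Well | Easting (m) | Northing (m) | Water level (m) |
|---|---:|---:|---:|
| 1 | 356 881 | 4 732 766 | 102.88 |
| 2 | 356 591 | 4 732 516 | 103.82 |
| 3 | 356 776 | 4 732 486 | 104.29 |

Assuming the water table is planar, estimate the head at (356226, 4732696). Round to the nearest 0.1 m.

Taking 1 as reference: 2−1 = (-290, -250, +0.94); 3−1 = (-105, -280, +1.41).
Determinant of the coordinate differences = (-290)·(-280) − (-105)·(-250) = 54950.
∂h/∂x = [(+0.94)·(-280) − (+1.41)·(-250)] / 54950 = +0.001625
∂h/∂y = [(-290)·(+1.41) − (-105)·(+0.94)] / 54950 = -0.005645
h(356226, 4732696) = 102.88 + (+0.001625)·(-655) + (-0.005645)·(-70) = 102.88 -1.064 +0.395 = 102.211 m.

102.2 m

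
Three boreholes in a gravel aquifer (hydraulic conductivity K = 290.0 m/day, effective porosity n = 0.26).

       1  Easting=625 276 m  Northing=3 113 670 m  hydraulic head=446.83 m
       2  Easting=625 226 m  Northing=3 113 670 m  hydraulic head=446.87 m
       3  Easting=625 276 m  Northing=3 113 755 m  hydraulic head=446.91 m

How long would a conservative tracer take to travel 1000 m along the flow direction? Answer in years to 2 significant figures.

∂h/∂x = (446.87 − 446.83) / (625226 − 625276) = -0.0008000
∂h/∂y = (446.91 − 446.83) / (3113755 − 3113670) = +0.0009412
|∇h| = √(-0.0008000² + 0.0009412²) = 0.001235
Seepage velocity v = K·i/n = 290.0 × 0.001235 / 0.26 = 1.377 m/day.
t = 1000 / 1.377 = 726.2 days = 1.99 years.

2.0 years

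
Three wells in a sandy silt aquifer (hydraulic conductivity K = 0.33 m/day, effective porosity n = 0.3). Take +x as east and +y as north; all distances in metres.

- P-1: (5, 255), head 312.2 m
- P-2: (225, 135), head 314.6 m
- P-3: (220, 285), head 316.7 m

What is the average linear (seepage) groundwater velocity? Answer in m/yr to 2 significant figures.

Differences from P-1: to P-2 (Δx, Δy, Δh) = (220, -120, +2.4); to P-3 = (215, 30, +4.5).
Determinant of the coordinate differences = 220·30 − 215·(-120) = 32400.
∂h/∂x = [(+2.4)·30 − (+4.5)·(-120)] / 32400 = +0.01889
∂h/∂y = [220·(+4.5) − 215·(+2.4)] / 32400 = +0.01463
|∇h| = √(0.01889² + 0.01463²) = 0.02389
Seepage velocity v = K·i/n = 0.33 × 0.02389 / 0.3 = 0.02628 m/day = 9.599 m/yr.

9.6 m/yr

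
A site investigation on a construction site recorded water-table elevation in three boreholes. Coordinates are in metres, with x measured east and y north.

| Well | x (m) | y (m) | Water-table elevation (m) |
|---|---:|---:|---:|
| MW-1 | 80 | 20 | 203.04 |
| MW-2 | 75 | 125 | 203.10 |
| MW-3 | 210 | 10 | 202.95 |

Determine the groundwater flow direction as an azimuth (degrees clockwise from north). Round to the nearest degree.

130°

Differences from MW-1: to MW-2 (Δx, Δy, Δh) = (-5, 105, +0.06); to MW-3 = (130, -10, -0.09).
Solve a·Δx + b·Δy = Δh: det = (-5)·(-10) − 130·105 = -13600.
∂h/∂x = [(+0.06)·(-10) − (-0.09)·105] / -13600 = -0.0006507
∂h/∂y = [(-5)·(-0.09) − 130·(+0.06)] / -13600 = +0.0005404
Flow direction (−∇h) has components (+0.0006507 E, -0.0005404 N).
Azimuth = atan2(E, N) = atan2(+0.0006507, -0.0005404) = 129.7° ≈ 130°.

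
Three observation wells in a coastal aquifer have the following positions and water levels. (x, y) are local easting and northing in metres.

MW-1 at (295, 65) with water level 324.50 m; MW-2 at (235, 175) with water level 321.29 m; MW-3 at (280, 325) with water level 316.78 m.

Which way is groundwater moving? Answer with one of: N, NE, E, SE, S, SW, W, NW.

Taking MW-1 as reference: MW-2−MW-1 = (-60, 110, -3.21); MW-3−MW-1 = (-15, 260, -7.72).
Determinant of the coordinate differences = (-60)·260 − (-15)·110 = -13950.
∂h/∂x = [(-3.21)·260 − (-7.72)·110] / -13950 = -0.001047
∂h/∂y = [(-60)·(-7.72) − (-15)·(-3.21)] / -13950 = -0.02975
Flow = −∇h = (+0.001047 east, +0.02975 north), which points north.

N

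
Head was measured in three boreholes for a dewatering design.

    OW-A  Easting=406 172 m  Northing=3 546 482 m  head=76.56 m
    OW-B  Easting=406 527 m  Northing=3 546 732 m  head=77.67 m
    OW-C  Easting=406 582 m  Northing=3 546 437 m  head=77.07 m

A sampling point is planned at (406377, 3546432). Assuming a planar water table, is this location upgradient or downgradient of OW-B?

Differences from OW-A: to OW-B (Δx, Δy, Δh) = (355, 250, +1.11); to OW-C = (410, -45, +0.51).
Determinant of the coordinate differences = 355·(-45) − 410·250 = -118475.
∂h/∂x = [(+1.11)·(-45) − (+0.51)·250] / -118475 = +0.001498
∂h/∂y = [355·(+0.51) − 410·(+1.11)] / -118475 = +0.002313
Head at (406377, 3546432) = 76.56 + (+0.001498)·(205) + (+0.002313)·(-50) = 76.75 m.
That is lower than the 77.67 m at OW-B, so the point is downgradient.

downgradient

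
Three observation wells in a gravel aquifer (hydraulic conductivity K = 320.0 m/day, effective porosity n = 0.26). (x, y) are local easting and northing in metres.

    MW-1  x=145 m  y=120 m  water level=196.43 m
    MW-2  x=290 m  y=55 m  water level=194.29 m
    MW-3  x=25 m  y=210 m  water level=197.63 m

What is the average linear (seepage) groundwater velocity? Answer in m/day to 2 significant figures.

33 m/day

Taking MW-1 as reference: MW-2−MW-1 = (145, -65, -2.14); MW-3−MW-1 = (-120, 90, +1.20).
Determinant of the coordinate differences = 145·90 − (-120)·(-65) = 5250.
∂h/∂x = [(-2.14)·90 − (+1.20)·(-65)] / 5250 = -0.02183
∂h/∂y = [145·(+1.20) − (-120)·(-2.14)] / 5250 = -0.01577
|∇h| = √(-0.02183² + -0.01577²) = 0.02693
Seepage velocity v = K·i/n = 320.0 × 0.02693 / 0.26 = 33.14 m/day.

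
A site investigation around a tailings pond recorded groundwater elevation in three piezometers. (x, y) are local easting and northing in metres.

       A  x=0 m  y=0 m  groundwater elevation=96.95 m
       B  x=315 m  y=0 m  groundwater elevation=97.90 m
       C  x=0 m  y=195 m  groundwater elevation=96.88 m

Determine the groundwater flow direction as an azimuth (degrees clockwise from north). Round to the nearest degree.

∂h/∂x = (97.90 − 96.95) / (315 − 0) = +0.003016
∂h/∂y = (96.88 − 96.95) / (195 − 0) = -0.0003590
Flow direction (−∇h) has components (-0.003016 E, +0.0003590 N).
Azimuth = atan2(E, N) = atan2(-0.003016, +0.0003590) = 276.8° ≈ 277°.

277°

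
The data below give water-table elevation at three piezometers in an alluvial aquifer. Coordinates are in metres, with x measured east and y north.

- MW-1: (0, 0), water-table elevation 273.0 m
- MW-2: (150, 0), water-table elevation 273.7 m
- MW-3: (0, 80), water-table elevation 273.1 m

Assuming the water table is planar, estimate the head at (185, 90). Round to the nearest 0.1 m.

274.0 m

∂h/∂x = (273.7 − 273.0) / (150 − 0) = +0.004667
∂h/∂y = (273.1 − 273.0) / (80 − 0) = +0.001250
h(185, 90) = 273.0 + (+0.004667)·(185) + (+0.001250)·(90) = 273.0 +0.863 +0.113 = 273.976 m.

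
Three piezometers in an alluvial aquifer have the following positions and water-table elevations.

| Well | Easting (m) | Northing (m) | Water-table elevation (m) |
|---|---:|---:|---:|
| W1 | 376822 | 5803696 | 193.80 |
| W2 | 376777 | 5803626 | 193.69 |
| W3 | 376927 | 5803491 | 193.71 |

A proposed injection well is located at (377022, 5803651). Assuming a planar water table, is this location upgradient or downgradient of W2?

With h = a·x + b·y + c and W1 as origin, the differences give:
  (-45)·a + (-70)·b = -0.11
  105·a + (-205)·b = -0.09
Eliminate b (×(-205) and ×(-70), subtract): 16575·a = 16.250 → a = ∂h/∂x = +0.0009804
Back-substitute: b = ∂h/∂y = +0.0009412.
Head at (377022, 5803651) = 193.80 + (+0.0009804)·(200) + (+0.0009412)·(-45) = 193.95 m.
That is higher than the 193.69 m at W2, so the point is upgradient.

upgradient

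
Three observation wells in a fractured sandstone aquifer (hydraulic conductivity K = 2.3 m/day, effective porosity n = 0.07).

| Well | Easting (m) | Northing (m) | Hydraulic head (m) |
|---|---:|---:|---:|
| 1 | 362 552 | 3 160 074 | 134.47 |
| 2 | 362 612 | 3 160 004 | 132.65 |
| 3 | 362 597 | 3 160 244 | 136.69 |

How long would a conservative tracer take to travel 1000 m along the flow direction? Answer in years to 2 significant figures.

4.2 years

Three-point gradient (reference 1): Δ to 2 = (60, -70, -1.82), Δ to 3 = (45, 170, +2.22).
∂h/∂x = -0.01154, ∂h/∂y = +0.01611 (det = 13350).
|∇h| = √(-0.01154² + 0.01611²) = 0.01982
Seepage velocity v = K·i/n = 2.3 × 0.01982 / 0.07 = 0.6512 m/day.
t = 1000 / 0.6512 = 1536 days = 4.21 years.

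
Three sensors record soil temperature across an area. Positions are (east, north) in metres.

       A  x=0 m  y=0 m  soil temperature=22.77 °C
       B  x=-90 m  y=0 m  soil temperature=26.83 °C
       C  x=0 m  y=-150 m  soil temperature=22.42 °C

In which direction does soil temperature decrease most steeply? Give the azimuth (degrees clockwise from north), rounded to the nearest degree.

∂T/∂x = (26.83 − 22.77) / (-90 − 0) = -0.04511
∂T/∂y = (22.42 − 22.77) / (-150 − 0) = +0.002333
Steepest decrease is along −∇f: components (+0.04511 E, -0.002333 N).
Azimuth = atan2(+0.04511, -0.002333) = 93.0° ≈ 093°.

093°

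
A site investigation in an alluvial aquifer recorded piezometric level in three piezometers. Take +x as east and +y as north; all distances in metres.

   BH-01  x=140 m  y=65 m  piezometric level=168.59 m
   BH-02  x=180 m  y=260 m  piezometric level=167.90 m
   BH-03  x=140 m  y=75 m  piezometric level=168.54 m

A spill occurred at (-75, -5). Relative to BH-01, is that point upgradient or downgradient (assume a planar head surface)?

downgradient

Differences from BH-01: to BH-02 (Δx, Δy, Δh) = (40, 195, -0.69); to BH-03 = (0, 10, -0.05).
Determinant of the coordinate differences = 40·10 − 0·195 = 400.
∂h/∂x = [(-0.69)·10 − (-0.05)·195] / 400 = +0.007125
∂h/∂y = [40·(-0.05) − 0·(-0.69)] / 400 = -0.005000
Head at (-75, -5) = 168.59 + (+0.007125)·(-215) + (-0.005000)·(-70) = 167.41 m.
That is lower than the 168.59 m at BH-01, so the point is downgradient.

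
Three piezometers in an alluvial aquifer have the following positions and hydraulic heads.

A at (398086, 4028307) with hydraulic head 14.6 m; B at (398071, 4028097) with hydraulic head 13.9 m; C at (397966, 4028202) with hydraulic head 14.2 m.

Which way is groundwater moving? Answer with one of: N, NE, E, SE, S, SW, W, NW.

S

Differences from A: to B (Δx, Δy, Δh) = (-15, -210, -0.7); to C = (-120, -105, -0.4).
Determinant of the coordinate differences = (-15)·(-105) − (-120)·(-210) = -23625.
∂h/∂x = [(-0.7)·(-105) − (-0.4)·(-210)] / -23625 = +0.0004444
∂h/∂y = [(-15)·(-0.4) − (-120)·(-0.7)] / -23625 = +0.003302
Flow = −∇h = (-0.0004444 east, -0.003302 north), which points south.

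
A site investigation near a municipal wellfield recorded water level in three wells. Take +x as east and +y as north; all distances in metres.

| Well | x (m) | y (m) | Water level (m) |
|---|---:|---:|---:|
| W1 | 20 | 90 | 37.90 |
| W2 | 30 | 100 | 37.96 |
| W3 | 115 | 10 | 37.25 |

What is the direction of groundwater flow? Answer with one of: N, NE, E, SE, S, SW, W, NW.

With h = a·x + b·y + c and W1 as origin, the differences give:
  10·a + 10·b = +0.06
  95·a + (-80)·b = -0.65
Eliminate b (×(-80) and ×10, subtract): -1750·a = 1.700 → a = ∂h/∂x = -0.0009714
Back-substitute: b = ∂h/∂y = +0.006971.
Flow = −∇h = (+0.0009714 east, -0.006971 north), which points south.

S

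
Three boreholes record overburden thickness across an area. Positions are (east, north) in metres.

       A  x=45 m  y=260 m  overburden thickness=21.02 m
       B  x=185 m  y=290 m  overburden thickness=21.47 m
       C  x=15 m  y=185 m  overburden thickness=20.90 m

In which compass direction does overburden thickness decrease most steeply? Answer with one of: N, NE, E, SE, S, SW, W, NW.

Differences from A: to B (Δx, Δy, Δh) = (140, 30, +0.45); to C = (-30, -75, -0.12).
Solve a·Δx + b·Δy = Δd: det = 140·(-75) − (-30)·30 = -9600.
∂d/∂x = [(+0.45)·(-75) − (-0.12)·30] / -9600 = +0.003141
∂d/∂y = [140·(-0.12) − (-30)·(+0.45)] / -9600 = +0.0003438
Steepest decrease is along −∇f = (-0.003141 E, -0.0003438 N) → west.

W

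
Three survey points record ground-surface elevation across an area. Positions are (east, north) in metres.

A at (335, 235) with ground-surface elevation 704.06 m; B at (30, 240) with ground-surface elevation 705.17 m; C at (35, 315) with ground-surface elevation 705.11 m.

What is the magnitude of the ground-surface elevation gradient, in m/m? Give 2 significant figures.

0.0037 m/m

With z = a·x + b·y + c and A as origin, the differences give:
  (-305)·a + 5·b = +1.11
  (-300)·a + 80·b = +1.05
Eliminate b (×80 and ×5, subtract): -22900·a = 83.550 → a = ∂z/∂x = -0.003648
Back-substitute: b = ∂z/∂y = -0.0005568.
|∇f| = √(-0.003648² + -0.0005568²) = 0.00369 m/m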